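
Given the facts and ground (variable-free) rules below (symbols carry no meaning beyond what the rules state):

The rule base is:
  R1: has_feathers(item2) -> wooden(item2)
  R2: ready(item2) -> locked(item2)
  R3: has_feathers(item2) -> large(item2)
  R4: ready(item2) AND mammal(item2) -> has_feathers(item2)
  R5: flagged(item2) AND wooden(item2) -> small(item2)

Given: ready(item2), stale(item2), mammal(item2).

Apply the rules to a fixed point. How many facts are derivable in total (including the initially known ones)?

[1] R2 [ready(item2) -> locked(item2)]; R4 [ready(item2) AND mammal(item2) -> has_feathers(item2)]. ⇒ new: locked(item2), has_feathers(item2).
[2] R1 [has_feathers(item2) -> wooden(item2)]; R3 [has_feathers(item2) -> large(item2)]. ⇒ new: wooden(item2), large(item2).
Closure: {has_feathers(item2), large(item2), locked(item2), mammal(item2), ready(item2), stale(item2), wooden(item2)} — 7 facts.

7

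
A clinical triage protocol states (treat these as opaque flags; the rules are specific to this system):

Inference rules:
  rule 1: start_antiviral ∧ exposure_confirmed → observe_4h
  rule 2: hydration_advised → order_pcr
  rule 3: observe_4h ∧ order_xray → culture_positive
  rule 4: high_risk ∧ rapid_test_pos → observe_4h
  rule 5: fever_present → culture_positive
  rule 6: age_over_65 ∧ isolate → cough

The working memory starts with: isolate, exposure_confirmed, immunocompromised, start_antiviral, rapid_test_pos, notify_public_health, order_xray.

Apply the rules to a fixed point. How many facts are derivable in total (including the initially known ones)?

Round 1 fires rule 1, giving observe_4h.
Round 2 fires rule 3, giving culture_positive.
Closure: {culture_positive, exposure_confirmed, immunocompromised, isolate, notify_public_health, observe_4h, order_xray, rapid_test_pos, start_antiviral} — 9 facts.

9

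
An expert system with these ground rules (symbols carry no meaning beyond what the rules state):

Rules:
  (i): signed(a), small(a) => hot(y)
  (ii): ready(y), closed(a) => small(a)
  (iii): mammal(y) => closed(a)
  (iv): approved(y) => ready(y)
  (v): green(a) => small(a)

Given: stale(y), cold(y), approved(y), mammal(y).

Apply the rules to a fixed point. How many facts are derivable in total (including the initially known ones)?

Round 1: (iii) [mammal(y) => closed(a)]; (iv) [approved(y) => ready(y)]. Adds closed(a), ready(y).
Round 2: (ii) [ready(y), closed(a) => small(a)]. Adds small(a).
Closure: {approved(y), closed(a), cold(y), mammal(y), ready(y), small(a), stale(y)} — 7 facts.

7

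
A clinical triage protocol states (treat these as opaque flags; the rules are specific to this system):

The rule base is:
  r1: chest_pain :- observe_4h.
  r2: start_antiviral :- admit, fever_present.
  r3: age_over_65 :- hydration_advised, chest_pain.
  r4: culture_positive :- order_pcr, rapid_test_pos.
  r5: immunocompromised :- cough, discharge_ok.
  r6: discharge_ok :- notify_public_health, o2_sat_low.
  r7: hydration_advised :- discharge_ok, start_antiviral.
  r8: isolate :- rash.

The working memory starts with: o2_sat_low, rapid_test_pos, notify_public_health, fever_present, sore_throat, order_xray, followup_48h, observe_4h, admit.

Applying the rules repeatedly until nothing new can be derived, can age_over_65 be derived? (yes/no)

yes

Round 1: r1 [chest_pain :- observe_4h.]; r2 [start_antiviral :- admit, fever_present.]; r6 [discharge_ok :- notify_public_health, o2_sat_low.]. New: chest_pain, start_antiviral, discharge_ok.
Round 2: r7 [hydration_advised :- discharge_ok, start_antiviral.]. New: hydration_advised.
Round 3: r3 [age_over_65 :- hydration_advised, chest_pain.]. New: age_over_65.
age_over_65 appears in round 3, so it is derivable.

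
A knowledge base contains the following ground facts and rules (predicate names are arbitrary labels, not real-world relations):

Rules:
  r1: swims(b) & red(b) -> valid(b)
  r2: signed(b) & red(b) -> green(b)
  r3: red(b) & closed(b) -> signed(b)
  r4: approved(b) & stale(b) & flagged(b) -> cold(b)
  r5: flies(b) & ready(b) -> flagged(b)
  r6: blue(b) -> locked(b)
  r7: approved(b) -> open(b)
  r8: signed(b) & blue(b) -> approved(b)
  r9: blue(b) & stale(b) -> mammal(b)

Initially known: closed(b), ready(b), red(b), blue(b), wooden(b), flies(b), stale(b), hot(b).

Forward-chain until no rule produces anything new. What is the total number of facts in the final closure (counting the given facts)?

16

Round 1 — r3, r5, r6, r9, derive signed(b), flagged(b), locked(b), mammal(b).
Round 2 — r2, r8, derive green(b), approved(b).
Round 3 — r4, r7, derive cold(b), open(b).
Closure: {approved(b), blue(b), closed(b), cold(b), flagged(b), flies(b), green(b), hot(b), locked(b), mammal(b), open(b), ready(b), red(b), signed(b), stale(b), wooden(b)} — 16 facts.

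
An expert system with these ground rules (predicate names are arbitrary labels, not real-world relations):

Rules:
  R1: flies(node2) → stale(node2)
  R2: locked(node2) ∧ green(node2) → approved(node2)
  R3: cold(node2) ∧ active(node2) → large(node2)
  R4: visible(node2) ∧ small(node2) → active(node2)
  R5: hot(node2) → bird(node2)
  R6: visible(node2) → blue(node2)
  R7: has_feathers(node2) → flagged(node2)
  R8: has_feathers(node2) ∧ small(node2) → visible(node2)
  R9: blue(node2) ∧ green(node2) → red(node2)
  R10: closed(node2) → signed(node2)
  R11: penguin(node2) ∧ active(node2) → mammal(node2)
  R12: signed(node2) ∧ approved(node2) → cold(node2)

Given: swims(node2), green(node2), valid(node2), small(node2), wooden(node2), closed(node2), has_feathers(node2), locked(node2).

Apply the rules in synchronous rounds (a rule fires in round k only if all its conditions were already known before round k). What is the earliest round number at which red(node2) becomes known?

3

Round 1: R2 [locked(node2) ∧ green(node2) → approved(node2)]; R7 [has_feathers(node2) → flagged(node2)]; R8 [has_feathers(node2) ∧ small(node2) → visible(node2)]; R10 [closed(node2) → signed(node2)]. Adds approved(node2), flagged(node2), visible(node2), signed(node2).
Round 2: R4 [visible(node2) ∧ small(node2) → active(node2)]; R6 [visible(node2) → blue(node2)]; R12 [signed(node2) ∧ approved(node2) → cold(node2)]. Adds active(node2), blue(node2), cold(node2).
Round 3: R3 [cold(node2) ∧ active(node2) → large(node2)]; R9 [blue(node2) ∧ green(node2) → red(node2)]. Adds large(node2), red(node2).
red(node2) first appears in round 3.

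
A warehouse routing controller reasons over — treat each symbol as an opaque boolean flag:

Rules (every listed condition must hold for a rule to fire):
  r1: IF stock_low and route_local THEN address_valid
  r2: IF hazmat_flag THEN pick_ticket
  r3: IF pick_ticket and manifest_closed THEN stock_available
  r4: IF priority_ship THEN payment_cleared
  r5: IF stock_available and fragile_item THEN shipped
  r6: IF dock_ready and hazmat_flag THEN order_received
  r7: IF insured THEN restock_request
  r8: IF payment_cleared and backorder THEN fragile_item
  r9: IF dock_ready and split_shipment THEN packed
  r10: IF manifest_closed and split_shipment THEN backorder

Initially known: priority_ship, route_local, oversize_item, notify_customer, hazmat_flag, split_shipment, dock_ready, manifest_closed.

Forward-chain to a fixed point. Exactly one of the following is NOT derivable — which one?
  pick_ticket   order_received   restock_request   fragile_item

Round 1: r2 [IF hazmat_flag THEN pick_ticket]; r4 [IF priority_ship THEN payment_cleared]; r6 [IF dock_ready and hazmat_flag THEN order_received]; r9 [IF dock_ready and split_shipment THEN packed]; r10 [IF manifest_closed and split_shipment THEN backorder]. Adds pick_ticket, payment_cleared, order_received, packed, backorder.
Round 2: r3 [IF pick_ticket and manifest_closed THEN stock_available]; r8 [IF payment_cleared and backorder THEN fragile_item]. Adds stock_available, fragile_item.
Round 3: r5 [IF stock_available and fragile_item THEN shipped]. Adds shipped.
Derived: order_received (round 1), fragile_item (round 2), pick_ticket (round 1). restock_request never appears in any round.

restock_request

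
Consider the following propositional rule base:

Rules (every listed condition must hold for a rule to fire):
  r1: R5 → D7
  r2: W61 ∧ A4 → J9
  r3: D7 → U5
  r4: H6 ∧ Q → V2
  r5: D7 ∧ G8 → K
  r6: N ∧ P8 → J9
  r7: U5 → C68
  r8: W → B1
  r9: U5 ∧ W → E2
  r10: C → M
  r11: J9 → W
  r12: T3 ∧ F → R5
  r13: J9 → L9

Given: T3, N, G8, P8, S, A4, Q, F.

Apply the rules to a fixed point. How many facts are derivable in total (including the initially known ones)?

18

[1] r6 [N ∧ P8 → J9]; r12 [T3 ∧ F → R5]. ⇒ new: J9, R5.
[2] r1 [R5 → D7]; r11 [J9 → W]; r13 [J9 → L9]. ⇒ new: D7, W, L9.
[3] r3 [D7 → U5]; r5 [D7 ∧ G8 → K]; r8 [W → B1]. ⇒ new: U5, K, B1.
[4] r7 [U5 → C68]; r9 [U5 ∧ W → E2]. ⇒ new: C68, E2.
Closure: {A4, B1, C68, D7, E2, F, G8, J9, K, L9, N, P8, Q, R5, S, T3, U5, W} — 18 facts.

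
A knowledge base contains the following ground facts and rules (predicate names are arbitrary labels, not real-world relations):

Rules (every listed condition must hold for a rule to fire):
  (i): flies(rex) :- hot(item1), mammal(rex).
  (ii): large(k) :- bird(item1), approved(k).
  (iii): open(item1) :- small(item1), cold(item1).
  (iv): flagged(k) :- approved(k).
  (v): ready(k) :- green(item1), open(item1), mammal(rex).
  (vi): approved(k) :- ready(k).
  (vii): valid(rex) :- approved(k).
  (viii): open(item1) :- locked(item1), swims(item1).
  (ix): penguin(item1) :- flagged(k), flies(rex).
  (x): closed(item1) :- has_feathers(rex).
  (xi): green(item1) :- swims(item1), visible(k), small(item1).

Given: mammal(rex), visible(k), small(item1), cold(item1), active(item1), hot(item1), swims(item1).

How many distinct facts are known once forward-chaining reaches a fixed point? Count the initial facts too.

15

Round 1: (i) [flies(rex) :- hot(item1), mammal(rex).]; (iii) [open(item1) :- small(item1), cold(item1).]; (xi) [green(item1) :- swims(item1), visible(k), small(item1).]. New: flies(rex), open(item1), green(item1).
Round 2: (v) [ready(k) :- green(item1), open(item1), mammal(rex).]. New: ready(k).
Round 3: (vi) [approved(k) :- ready(k).]. New: approved(k).
Round 4: (iv) [flagged(k) :- approved(k).]; (vii) [valid(rex) :- approved(k).]. New: flagged(k), valid(rex).
Round 5: (ix) [penguin(item1) :- flagged(k), flies(rex).]. New: penguin(item1).
Closure: {active(item1), approved(k), cold(item1), flagged(k), flies(rex), green(item1), hot(item1), mammal(rex), open(item1), penguin(item1), ready(k), small(item1), swims(item1), valid(rex), visible(k)} — 15 facts.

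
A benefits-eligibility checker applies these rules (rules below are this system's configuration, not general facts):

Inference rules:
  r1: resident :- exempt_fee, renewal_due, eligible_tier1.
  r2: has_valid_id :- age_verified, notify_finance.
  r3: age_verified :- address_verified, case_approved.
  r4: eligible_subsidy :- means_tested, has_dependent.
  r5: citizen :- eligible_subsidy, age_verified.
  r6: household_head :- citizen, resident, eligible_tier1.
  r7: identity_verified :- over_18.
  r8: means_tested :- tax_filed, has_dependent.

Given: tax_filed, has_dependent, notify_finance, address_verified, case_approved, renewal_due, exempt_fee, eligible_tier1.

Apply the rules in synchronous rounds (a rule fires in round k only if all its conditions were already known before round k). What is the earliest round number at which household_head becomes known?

4

Round 1 fires r1, r3, r8, giving resident, age_verified, means_tested.
Round 2 fires r2, r4, giving has_valid_id, eligible_subsidy.
Round 3 fires r5, giving citizen.
Round 4 fires r6, giving household_head.
household_head first appears in round 4.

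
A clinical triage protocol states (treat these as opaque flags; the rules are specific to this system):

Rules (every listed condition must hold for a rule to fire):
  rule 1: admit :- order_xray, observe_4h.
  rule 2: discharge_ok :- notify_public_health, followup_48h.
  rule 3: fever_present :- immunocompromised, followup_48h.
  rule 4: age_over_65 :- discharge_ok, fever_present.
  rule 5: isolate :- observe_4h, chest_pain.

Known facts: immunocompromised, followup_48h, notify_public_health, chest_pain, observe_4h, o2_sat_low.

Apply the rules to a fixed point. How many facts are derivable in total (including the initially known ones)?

10

Round 1: rule 2 [discharge_ok :- notify_public_health, followup_48h.]; rule 3 [fever_present :- immunocompromised, followup_48h.]; rule 5 [isolate :- observe_4h, chest_pain.]. Adds discharge_ok, fever_present, isolate.
Round 2: rule 4 [age_over_65 :- discharge_ok, fever_present.]. Adds age_over_65.
Closure: {age_over_65, chest_pain, discharge_ok, fever_present, followup_48h, immunocompromised, isolate, notify_public_health, o2_sat_low, observe_4h} — 10 facts.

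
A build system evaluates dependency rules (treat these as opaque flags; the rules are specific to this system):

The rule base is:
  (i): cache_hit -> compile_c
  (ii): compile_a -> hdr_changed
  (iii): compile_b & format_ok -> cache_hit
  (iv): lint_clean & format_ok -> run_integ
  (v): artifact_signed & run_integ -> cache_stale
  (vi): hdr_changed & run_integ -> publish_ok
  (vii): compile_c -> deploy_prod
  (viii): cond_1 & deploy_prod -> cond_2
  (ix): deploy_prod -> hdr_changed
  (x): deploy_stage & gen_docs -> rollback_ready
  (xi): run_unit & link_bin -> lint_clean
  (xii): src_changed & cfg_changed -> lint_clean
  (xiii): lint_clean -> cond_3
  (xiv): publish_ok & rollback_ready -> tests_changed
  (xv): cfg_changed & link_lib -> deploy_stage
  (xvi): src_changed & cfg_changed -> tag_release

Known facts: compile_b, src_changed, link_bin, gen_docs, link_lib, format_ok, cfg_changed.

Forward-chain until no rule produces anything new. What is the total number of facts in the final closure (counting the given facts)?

19

[1] (iii) [compile_b & format_ok -> cache_hit]; (xii) [src_changed & cfg_changed -> lint_clean]; (xv) [cfg_changed & link_lib -> deploy_stage]; (xvi) [src_changed & cfg_changed -> tag_release]. ⇒ new: cache_hit, lint_clean, deploy_stage, tag_release.
[2] (i) [cache_hit -> compile_c]; (iv) [lint_clean & format_ok -> run_integ]; (x) [deploy_stage & gen_docs -> rollback_ready]; (xiii) [lint_clean -> cond_3]. ⇒ new: compile_c, run_integ, rollback_ready, cond_3.
[3] (vii) [compile_c -> deploy_prod]. ⇒ new: deploy_prod.
[4] (ix) [deploy_prod -> hdr_changed]. ⇒ new: hdr_changed.
[5] (vi) [hdr_changed & run_integ -> publish_ok]. ⇒ new: publish_ok.
[6] (xiv) [publish_ok & rollback_ready -> tests_changed]. ⇒ new: tests_changed.
Closure: {cache_hit, cfg_changed, compile_b, compile_c, cond_3, deploy_prod, deploy_stage, format_ok, gen_docs, hdr_changed, link_bin, link_lib, lint_clean, publish_ok, rollback_ready, run_integ, src_changed, tag_release, tests_changed} — 19 facts.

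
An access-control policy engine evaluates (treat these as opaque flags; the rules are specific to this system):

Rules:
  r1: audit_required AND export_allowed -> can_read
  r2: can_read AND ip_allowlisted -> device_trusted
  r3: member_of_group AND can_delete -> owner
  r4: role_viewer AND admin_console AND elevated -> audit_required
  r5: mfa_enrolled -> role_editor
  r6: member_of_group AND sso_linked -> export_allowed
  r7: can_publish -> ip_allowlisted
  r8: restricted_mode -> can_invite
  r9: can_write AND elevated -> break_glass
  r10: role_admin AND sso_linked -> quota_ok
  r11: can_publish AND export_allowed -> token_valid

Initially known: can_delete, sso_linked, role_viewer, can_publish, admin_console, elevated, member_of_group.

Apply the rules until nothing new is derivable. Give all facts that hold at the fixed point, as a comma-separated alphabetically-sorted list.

admin_console, audit_required, can_delete, can_publish, can_read, device_trusted, elevated, export_allowed, ip_allowlisted, member_of_group, owner, role_viewer, sso_linked, token_valid

Round 1 — r3, r4, r6, r7, derive owner, audit_required, export_allowed, ip_allowlisted.
Round 2 — r1, r11, derive can_read, token_valid.
Round 3 — r2, derive device_trusted.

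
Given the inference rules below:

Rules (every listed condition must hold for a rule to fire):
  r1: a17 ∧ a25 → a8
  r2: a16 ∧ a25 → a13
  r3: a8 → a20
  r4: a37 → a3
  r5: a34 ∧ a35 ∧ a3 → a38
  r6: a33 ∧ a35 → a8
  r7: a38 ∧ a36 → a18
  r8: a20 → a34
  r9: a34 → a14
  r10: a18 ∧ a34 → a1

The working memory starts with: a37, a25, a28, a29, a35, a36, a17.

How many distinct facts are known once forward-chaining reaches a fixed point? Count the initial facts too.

15

[1] r1 [a17 ∧ a25 → a8]; r4 [a37 → a3]. ⇒ new: a8, a3.
[2] r3 [a8 → a20]. ⇒ new: a20.
[3] r8 [a20 → a34]. ⇒ new: a34.
[4] r5 [a34 ∧ a35 ∧ a3 → a38]; r9 [a34 → a14]. ⇒ new: a38, a14.
[5] r7 [a38 ∧ a36 → a18]. ⇒ new: a18.
[6] r10 [a18 ∧ a34 → a1]. ⇒ new: a1.
Closure: {a1, a14, a17, a18, a20, a25, a28, a29, a3, a34, a35, a36, a37, a38, a8} — 15 facts.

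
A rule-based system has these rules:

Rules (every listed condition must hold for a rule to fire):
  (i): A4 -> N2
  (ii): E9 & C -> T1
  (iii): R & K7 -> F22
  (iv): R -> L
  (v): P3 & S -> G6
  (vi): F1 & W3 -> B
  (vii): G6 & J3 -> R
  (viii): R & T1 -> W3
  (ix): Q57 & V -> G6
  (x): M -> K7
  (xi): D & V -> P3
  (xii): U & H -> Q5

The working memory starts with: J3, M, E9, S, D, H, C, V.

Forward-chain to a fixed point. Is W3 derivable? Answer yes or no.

Round 1: (ii) [E9 & C -> T1]; (x) [M -> K7]; (xi) [D & V -> P3]. New: T1, K7, P3.
Round 2: (v) [P3 & S -> G6]. New: G6.
Round 3: (vii) [G6 & J3 -> R]. New: R.
Round 4: (iii) [R & K7 -> F22]; (iv) [R -> L]; (viii) [R & T1 -> W3]. New: F22, L, W3.
W3 appears in round 4, so it is derivable.

yes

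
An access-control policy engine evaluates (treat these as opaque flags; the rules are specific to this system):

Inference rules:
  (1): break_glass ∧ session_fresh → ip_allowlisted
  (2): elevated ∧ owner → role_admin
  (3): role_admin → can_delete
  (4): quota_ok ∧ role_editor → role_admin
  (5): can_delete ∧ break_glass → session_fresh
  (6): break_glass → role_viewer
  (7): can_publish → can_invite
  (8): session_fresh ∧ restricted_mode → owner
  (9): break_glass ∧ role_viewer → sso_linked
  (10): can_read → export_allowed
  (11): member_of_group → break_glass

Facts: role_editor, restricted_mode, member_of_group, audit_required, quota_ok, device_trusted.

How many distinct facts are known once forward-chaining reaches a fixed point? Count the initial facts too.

14

Round 1 — (4), (11), derive role_admin, break_glass.
Round 2 — (3), (6), derive can_delete, role_viewer.
Round 3 — (5), (9), derive session_fresh, sso_linked.
Round 4 — (1), (8), derive ip_allowlisted, owner.
Closure: {audit_required, break_glass, can_delete, device_trusted, ip_allowlisted, member_of_group, owner, quota_ok, restricted_mode, role_admin, role_editor, role_viewer, session_fresh, sso_linked} — 14 facts.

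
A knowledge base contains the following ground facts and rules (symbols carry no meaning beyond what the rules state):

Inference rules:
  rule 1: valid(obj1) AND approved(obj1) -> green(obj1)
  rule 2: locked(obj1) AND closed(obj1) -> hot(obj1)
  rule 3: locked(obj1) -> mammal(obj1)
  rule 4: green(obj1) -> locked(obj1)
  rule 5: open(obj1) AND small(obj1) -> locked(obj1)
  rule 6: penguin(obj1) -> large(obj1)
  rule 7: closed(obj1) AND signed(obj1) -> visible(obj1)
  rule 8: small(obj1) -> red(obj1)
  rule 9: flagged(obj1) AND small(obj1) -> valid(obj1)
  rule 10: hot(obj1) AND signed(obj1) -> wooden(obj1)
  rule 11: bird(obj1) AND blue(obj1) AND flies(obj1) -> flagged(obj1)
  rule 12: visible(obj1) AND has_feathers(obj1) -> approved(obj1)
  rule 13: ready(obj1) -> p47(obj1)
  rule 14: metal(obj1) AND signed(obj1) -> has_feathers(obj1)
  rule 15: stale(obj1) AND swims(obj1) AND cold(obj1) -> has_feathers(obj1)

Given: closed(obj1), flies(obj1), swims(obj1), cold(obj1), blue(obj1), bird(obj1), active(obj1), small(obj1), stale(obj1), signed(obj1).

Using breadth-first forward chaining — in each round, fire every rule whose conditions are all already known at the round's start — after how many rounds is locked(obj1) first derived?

4

Round 1 — rule 7, rule 8, rule 11, rule 15, derive visible(obj1), red(obj1), flagged(obj1), has_feathers(obj1).
Round 2 — rule 9, rule 12, derive valid(obj1), approved(obj1).
Round 3 — rule 1, derive green(obj1).
Round 4 — rule 4, derive locked(obj1).
locked(obj1) first appears in round 4.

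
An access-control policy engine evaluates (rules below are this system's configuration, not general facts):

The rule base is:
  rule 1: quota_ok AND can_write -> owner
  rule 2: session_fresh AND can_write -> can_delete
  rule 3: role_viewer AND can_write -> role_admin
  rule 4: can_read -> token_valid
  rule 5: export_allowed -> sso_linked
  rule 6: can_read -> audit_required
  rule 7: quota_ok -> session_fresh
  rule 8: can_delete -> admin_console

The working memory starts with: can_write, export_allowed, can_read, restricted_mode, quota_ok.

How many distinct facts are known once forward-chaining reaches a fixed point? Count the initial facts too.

12

[1] rule 1 [quota_ok AND can_write -> owner]; rule 4 [can_read -> token_valid]; rule 5 [export_allowed -> sso_linked]; rule 6 [can_read -> audit_required]; rule 7 [quota_ok -> session_fresh]. ⇒ new: owner, token_valid, sso_linked, audit_required, session_fresh.
[2] rule 2 [session_fresh AND can_write -> can_delete]. ⇒ new: can_delete.
[3] rule 8 [can_delete -> admin_console]. ⇒ new: admin_console.
Closure: {admin_console, audit_required, can_delete, can_read, can_write, export_allowed, owner, quota_ok, restricted_mode, session_fresh, sso_linked, token_valid} — 12 facts.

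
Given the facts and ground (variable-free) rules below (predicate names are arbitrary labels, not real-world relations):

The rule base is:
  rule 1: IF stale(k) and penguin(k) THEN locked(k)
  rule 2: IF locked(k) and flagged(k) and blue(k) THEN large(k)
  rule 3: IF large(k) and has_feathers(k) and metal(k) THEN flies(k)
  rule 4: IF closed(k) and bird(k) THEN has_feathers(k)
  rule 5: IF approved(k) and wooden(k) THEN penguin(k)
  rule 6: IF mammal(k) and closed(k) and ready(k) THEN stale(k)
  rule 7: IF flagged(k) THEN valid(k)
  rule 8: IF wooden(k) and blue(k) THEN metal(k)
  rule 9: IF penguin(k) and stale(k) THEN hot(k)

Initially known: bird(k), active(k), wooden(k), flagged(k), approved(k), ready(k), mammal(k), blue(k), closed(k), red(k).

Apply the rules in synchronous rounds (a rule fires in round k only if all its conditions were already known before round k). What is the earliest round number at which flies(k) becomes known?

Round 1: rule 4 [IF closed(k) and bird(k) THEN has_feathers(k)]; rule 5 [IF approved(k) and wooden(k) THEN penguin(k)]; rule 6 [IF mammal(k) and closed(k) and ready(k) THEN stale(k)]; rule 7 [IF flagged(k) THEN valid(k)]; rule 8 [IF wooden(k) and blue(k) THEN metal(k)]. New: has_feathers(k), penguin(k), stale(k), valid(k), metal(k).
Round 2: rule 1 [IF stale(k) and penguin(k) THEN locked(k)]; rule 9 [IF penguin(k) and stale(k) THEN hot(k)]. New: locked(k), hot(k).
Round 3: rule 2 [IF locked(k) and flagged(k) and blue(k) THEN large(k)]. New: large(k).
Round 4: rule 3 [IF large(k) and has_feathers(k) and metal(k) THEN flies(k)]. New: flies(k).
flies(k) first appears in round 4.

4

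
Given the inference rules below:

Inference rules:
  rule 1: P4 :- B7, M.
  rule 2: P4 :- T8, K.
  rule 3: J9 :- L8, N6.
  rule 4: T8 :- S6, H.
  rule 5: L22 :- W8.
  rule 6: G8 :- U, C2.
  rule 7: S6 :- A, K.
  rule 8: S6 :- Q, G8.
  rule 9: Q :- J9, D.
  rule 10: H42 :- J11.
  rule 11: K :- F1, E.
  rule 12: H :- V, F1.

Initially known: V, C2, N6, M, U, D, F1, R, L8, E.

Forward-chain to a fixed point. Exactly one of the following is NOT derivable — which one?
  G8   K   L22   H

Round 1: rule 3 [J9 :- L8, N6.]; rule 6 [G8 :- U, C2.]; rule 11 [K :- F1, E.]; rule 12 [H :- V, F1.]. Adds J9, G8, K, H.
Round 2: rule 9 [Q :- J9, D.]. Adds Q.
Round 3: rule 8 [S6 :- Q, G8.]. Adds S6.
Round 4: rule 4 [T8 :- S6, H.]. Adds T8.
Round 5: rule 2 [P4 :- T8, K.]. Adds P4.
Derived: K (round 1), H (round 1), G8 (round 1). L22 never appears in any round.

L22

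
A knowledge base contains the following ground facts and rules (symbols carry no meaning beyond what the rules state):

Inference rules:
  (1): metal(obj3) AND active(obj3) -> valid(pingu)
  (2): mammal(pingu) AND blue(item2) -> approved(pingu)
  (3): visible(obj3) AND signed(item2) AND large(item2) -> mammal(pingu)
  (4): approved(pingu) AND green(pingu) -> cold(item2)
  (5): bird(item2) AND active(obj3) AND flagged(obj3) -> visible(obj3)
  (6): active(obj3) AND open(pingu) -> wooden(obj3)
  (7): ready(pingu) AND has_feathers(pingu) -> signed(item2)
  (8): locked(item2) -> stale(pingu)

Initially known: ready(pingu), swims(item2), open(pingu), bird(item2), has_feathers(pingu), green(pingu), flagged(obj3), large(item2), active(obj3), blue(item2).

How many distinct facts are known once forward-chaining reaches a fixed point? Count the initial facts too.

16

[1] (5) [bird(item2) AND active(obj3) AND flagged(obj3) -> visible(obj3)]; (6) [active(obj3) AND open(pingu) -> wooden(obj3)]; (7) [ready(pingu) AND has_feathers(pingu) -> signed(item2)]. ⇒ new: visible(obj3), wooden(obj3), signed(item2).
[2] (3) [visible(obj3) AND signed(item2) AND large(item2) -> mammal(pingu)]. ⇒ new: mammal(pingu).
[3] (2) [mammal(pingu) AND blue(item2) -> approved(pingu)]. ⇒ new: approved(pingu).
[4] (4) [approved(pingu) AND green(pingu) -> cold(item2)]. ⇒ new: cold(item2).
Closure: {active(obj3), approved(pingu), bird(item2), blue(item2), cold(item2), flagged(obj3), green(pingu), has_feathers(pingu), large(item2), mammal(pingu), open(pingu), ready(pingu), signed(item2), swims(item2), visible(obj3), wooden(obj3)} — 16 facts.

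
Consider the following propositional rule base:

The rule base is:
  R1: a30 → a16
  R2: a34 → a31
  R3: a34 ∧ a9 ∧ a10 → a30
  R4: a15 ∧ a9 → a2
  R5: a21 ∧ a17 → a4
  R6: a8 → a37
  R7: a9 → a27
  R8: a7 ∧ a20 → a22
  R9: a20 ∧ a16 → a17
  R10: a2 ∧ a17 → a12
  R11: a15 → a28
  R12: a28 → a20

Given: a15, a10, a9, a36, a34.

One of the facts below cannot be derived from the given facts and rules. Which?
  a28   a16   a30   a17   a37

Round 1: R2 [a34 → a31]; R3 [a34 ∧ a9 ∧ a10 → a30]; R4 [a15 ∧ a9 → a2]; R7 [a9 → a27]; R11 [a15 → a28]. Adds a31, a30, a2, a27, a28.
Round 2: R1 [a30 → a16]; R12 [a28 → a20]. Adds a16, a20.
Round 3: R9 [a20 ∧ a16 → a17]. Adds a17.
Round 4: R10 [a2 ∧ a17 → a12]. Adds a12.
Derived: a28 (round 1), a17 (round 3), a30 (round 1), a16 (round 2). a37 never appears in any round.

a37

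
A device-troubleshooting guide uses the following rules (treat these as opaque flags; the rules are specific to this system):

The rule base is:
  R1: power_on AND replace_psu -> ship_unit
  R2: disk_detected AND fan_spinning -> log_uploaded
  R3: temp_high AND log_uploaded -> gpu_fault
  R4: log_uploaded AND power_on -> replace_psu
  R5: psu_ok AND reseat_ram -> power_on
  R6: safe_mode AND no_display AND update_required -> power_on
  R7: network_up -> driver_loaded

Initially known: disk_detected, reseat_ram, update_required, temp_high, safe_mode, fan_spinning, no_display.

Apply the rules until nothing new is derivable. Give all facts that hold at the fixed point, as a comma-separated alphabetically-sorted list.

[1] R2 [disk_detected AND fan_spinning -> log_uploaded]; R6 [safe_mode AND no_display AND update_required -> power_on]. ⇒ new: log_uploaded, power_on.
[2] R3 [temp_high AND log_uploaded -> gpu_fault]; R4 [log_uploaded AND power_on -> replace_psu]. ⇒ new: gpu_fault, replace_psu.
[3] R1 [power_on AND replace_psu -> ship_unit]. ⇒ new: ship_unit.

disk_detected, fan_spinning, gpu_fault, log_uploaded, no_display, power_on, replace_psu, reseat_ram, safe_mode, ship_unit, temp_high, update_required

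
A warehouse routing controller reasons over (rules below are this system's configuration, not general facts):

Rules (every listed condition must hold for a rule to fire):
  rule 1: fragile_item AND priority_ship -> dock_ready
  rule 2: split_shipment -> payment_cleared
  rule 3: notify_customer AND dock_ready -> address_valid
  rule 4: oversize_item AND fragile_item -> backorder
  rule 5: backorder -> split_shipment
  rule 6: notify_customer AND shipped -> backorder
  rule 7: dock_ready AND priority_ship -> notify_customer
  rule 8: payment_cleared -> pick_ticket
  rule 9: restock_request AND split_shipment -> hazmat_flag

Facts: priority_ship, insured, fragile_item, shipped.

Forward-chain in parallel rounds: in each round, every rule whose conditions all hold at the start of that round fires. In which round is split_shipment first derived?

Round 1 — rule 1, derive dock_ready.
Round 2 — rule 7, derive notify_customer.
Round 3 — rule 3, rule 6, derive address_valid, backorder.
Round 4 — rule 5, derive split_shipment.
split_shipment first appears in round 4.

4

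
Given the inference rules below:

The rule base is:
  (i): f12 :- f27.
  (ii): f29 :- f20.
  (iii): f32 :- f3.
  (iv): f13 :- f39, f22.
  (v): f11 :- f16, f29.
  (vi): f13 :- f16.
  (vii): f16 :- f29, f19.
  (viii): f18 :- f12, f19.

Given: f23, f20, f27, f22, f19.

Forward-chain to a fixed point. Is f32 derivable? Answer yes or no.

Round 1: (i) [f12 :- f27.]; (ii) [f29 :- f20.]. Adds f12, f29.
Round 2: (vii) [f16 :- f29, f19.]; (viii) [f18 :- f12, f19.]. Adds f16, f18.
Round 3: (v) [f11 :- f16, f29.]; (vi) [f13 :- f16.]. Adds f11, f13.
Fixed point reached. f32 is concluded only by (iii); (iii) needs f3 (never derived).

no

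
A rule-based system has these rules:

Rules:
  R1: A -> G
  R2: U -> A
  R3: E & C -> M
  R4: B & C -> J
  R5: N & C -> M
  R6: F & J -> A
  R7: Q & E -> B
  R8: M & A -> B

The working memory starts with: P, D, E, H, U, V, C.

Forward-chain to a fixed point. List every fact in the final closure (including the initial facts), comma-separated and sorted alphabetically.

A, B, C, D, E, G, H, J, M, P, U, V

Round 1 fires R2, R3, giving A, M.
Round 2 fires R1, R8, giving G, B.
Round 3 fires R4, giving J.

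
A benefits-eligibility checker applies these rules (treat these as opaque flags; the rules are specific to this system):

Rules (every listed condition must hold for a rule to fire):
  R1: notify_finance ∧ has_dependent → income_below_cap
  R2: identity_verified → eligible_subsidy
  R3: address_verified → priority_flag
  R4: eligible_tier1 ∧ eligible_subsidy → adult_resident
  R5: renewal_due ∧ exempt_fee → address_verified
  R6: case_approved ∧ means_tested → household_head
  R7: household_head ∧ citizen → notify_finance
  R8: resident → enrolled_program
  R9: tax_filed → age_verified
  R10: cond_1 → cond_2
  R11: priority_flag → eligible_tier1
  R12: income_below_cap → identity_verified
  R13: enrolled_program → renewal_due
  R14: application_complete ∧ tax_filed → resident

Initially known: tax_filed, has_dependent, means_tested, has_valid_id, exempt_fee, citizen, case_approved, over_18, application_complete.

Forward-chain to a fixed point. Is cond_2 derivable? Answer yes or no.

[1] R6 [case_approved ∧ means_tested → household_head]; R9 [tax_filed → age_verified]; R14 [application_complete ∧ tax_filed → resident]. ⇒ new: household_head, age_verified, resident.
[2] R7 [household_head ∧ citizen → notify_finance]; R8 [resident → enrolled_program]. ⇒ new: notify_finance, enrolled_program.
[3] R1 [notify_finance ∧ has_dependent → income_below_cap]; R13 [enrolled_program → renewal_due]. ⇒ new: income_below_cap, renewal_due.
[4] R5 [renewal_due ∧ exempt_fee → address_verified]; R12 [income_below_cap → identity_verified]. ⇒ new: address_verified, identity_verified.
[5] R2 [identity_verified → eligible_subsidy]; R3 [address_verified → priority_flag]. ⇒ new: eligible_subsidy, priority_flag.
[6] R11 [priority_flag → eligible_tier1]. ⇒ new: eligible_tier1.
[7] R4 [eligible_tier1 ∧ eligible_subsidy → adult_resident]. ⇒ new: adult_resident.
Fixed point reached. cond_2 is concluded only by R10; R10 needs cond_1 (never derived).

no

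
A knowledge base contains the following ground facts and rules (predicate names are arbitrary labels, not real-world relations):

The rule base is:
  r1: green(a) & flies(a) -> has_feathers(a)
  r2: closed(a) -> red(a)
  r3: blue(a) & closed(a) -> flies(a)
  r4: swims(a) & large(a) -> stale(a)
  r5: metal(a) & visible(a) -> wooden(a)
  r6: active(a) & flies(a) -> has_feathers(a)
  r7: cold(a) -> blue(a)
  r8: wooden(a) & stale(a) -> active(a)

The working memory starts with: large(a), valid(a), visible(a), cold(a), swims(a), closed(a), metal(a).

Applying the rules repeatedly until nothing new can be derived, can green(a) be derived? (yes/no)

Round 1: r2 [closed(a) -> red(a)]; r4 [swims(a) & large(a) -> stale(a)]; r5 [metal(a) & visible(a) -> wooden(a)]; r7 [cold(a) -> blue(a)]. Adds red(a), stale(a), wooden(a), blue(a).
Round 2: r3 [blue(a) & closed(a) -> flies(a)]; r8 [wooden(a) & stale(a) -> active(a)]. Adds flies(a), active(a).
Round 3: r6 [active(a) & flies(a) -> has_feathers(a)]. Adds has_feathers(a).
Fixed point reached. No rule has green(a) as a consequent, and it is not given.

no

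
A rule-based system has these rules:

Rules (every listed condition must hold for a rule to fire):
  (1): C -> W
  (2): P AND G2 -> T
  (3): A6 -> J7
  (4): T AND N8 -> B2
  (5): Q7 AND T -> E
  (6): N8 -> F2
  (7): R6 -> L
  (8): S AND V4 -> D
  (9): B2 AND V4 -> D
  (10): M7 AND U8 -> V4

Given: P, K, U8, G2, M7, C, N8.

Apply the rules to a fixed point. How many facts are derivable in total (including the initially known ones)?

13

Round 1: (1) [C -> W]; (2) [P AND G2 -> T]; (6) [N8 -> F2]; (10) [M7 AND U8 -> V4]. Adds W, T, F2, V4.
Round 2: (4) [T AND N8 -> B2]. Adds B2.
Round 3: (9) [B2 AND V4 -> D]. Adds D.
Closure: {B2, C, D, F2, G2, K, M7, N8, P, T, U8, V4, W} — 13 facts.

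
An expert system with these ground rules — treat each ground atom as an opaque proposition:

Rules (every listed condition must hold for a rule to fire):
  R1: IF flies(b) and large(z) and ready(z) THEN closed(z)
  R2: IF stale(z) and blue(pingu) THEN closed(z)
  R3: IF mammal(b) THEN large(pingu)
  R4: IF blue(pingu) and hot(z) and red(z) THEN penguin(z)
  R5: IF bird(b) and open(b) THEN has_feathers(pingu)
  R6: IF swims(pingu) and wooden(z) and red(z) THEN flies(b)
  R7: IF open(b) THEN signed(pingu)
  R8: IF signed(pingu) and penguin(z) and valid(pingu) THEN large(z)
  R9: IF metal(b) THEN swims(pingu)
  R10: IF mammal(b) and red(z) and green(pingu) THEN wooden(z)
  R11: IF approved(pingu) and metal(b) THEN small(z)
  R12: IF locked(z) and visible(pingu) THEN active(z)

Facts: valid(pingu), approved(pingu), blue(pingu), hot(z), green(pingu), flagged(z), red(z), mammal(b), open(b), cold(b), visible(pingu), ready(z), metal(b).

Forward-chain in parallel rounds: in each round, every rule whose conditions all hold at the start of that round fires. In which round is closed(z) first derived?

3

Round 1 fires R3, R4, R7, R9, R10, R11, giving large(pingu), penguin(z), signed(pingu), swims(pingu), wooden(z), small(z).
Round 2 fires R6, R8, giving flies(b), large(z).
Round 3 fires R1, giving closed(z).
closed(z) first appears in round 3.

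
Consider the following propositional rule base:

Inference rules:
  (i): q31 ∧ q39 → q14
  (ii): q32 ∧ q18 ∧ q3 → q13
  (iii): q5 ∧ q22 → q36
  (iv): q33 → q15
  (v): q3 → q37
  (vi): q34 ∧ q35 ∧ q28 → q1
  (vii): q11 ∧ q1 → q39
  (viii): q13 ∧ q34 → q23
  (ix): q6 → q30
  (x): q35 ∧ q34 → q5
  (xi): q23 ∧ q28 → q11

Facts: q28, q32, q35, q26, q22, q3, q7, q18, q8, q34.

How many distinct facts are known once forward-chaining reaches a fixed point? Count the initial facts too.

18

Round 1: (ii) [q32 ∧ q18 ∧ q3 → q13]; (v) [q3 → q37]; (vi) [q34 ∧ q35 ∧ q28 → q1]; (x) [q35 ∧ q34 → q5]. Adds q13, q37, q1, q5.
Round 2: (iii) [q5 ∧ q22 → q36]; (viii) [q13 ∧ q34 → q23]. Adds q36, q23.
Round 3: (xi) [q23 ∧ q28 → q11]. Adds q11.
Round 4: (vii) [q11 ∧ q1 → q39]. Adds q39.
Closure: {q1, q11, q13, q18, q22, q23, q26, q28, q3, q32, q34, q35, q36, q37, q39, q5, q7, q8} — 18 facts.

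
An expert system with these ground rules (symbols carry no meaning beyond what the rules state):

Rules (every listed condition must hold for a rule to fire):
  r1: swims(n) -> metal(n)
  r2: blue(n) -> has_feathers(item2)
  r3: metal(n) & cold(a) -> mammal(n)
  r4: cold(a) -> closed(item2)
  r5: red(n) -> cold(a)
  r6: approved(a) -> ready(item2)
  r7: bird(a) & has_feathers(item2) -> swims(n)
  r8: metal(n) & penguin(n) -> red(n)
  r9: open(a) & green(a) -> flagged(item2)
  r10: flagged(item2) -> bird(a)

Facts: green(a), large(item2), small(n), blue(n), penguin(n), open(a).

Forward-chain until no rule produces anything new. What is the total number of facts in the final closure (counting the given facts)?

Round 1 — r2, r9, derive has_feathers(item2), flagged(item2).
Round 2 — r10, derive bird(a).
Round 3 — r7, derive swims(n).
Round 4 — r1, derive metal(n).
Round 5 — r8, derive red(n).
Round 6 — r5, derive cold(a).
Round 7 — r3, r4, derive mammal(n), closed(item2).
Closure: {bird(a), blue(n), closed(item2), cold(a), flagged(item2), green(a), has_feathers(item2), large(item2), mammal(n), metal(n), open(a), penguin(n), red(n), small(n), swims(n)} — 15 facts.

15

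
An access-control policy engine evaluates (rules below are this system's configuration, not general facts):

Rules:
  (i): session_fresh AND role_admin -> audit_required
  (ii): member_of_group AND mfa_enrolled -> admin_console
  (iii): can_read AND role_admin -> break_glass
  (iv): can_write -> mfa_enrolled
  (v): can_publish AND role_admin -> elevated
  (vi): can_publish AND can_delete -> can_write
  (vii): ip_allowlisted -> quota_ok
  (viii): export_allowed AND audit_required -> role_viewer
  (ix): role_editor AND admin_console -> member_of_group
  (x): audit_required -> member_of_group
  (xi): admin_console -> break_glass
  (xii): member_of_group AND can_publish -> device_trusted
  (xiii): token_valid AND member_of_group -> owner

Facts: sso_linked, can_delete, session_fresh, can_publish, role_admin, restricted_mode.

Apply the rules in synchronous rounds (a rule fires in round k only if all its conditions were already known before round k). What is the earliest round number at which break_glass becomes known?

Round 1 — (i), (v), (vi), derive audit_required, elevated, can_write.
Round 2 — (iv), (x), derive mfa_enrolled, member_of_group.
Round 3 — (ii), (xii), derive admin_console, device_trusted.
Round 4 — (xi), derive break_glass.
break_glass first appears in round 4.

4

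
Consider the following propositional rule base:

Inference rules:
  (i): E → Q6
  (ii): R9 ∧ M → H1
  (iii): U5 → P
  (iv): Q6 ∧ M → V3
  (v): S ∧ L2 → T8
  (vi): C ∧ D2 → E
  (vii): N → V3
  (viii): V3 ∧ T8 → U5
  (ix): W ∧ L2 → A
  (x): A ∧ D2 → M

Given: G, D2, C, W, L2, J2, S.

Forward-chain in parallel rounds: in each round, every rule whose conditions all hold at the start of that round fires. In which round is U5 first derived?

Round 1: (v) [S ∧ L2 → T8]; (vi) [C ∧ D2 → E]; (ix) [W ∧ L2 → A]. New: T8, E, A.
Round 2: (i) [E → Q6]; (x) [A ∧ D2 → M]. New: Q6, M.
Round 3: (iv) [Q6 ∧ M → V3]. New: V3.
Round 4: (viii) [V3 ∧ T8 → U5]. New: U5.
U5 first appears in round 4.

4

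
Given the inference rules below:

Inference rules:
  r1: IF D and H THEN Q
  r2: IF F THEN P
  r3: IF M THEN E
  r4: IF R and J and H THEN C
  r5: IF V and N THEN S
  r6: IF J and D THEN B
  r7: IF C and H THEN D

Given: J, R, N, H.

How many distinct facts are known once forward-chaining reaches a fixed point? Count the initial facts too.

8

Round 1: r4 [IF R and J and H THEN C]. New: C.
Round 2: r7 [IF C and H THEN D]. New: D.
Round 3: r1 [IF D and H THEN Q]; r6 [IF J and D THEN B]. New: Q, B.
Closure: {B, C, D, H, J, N, Q, R} — 8 facts.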